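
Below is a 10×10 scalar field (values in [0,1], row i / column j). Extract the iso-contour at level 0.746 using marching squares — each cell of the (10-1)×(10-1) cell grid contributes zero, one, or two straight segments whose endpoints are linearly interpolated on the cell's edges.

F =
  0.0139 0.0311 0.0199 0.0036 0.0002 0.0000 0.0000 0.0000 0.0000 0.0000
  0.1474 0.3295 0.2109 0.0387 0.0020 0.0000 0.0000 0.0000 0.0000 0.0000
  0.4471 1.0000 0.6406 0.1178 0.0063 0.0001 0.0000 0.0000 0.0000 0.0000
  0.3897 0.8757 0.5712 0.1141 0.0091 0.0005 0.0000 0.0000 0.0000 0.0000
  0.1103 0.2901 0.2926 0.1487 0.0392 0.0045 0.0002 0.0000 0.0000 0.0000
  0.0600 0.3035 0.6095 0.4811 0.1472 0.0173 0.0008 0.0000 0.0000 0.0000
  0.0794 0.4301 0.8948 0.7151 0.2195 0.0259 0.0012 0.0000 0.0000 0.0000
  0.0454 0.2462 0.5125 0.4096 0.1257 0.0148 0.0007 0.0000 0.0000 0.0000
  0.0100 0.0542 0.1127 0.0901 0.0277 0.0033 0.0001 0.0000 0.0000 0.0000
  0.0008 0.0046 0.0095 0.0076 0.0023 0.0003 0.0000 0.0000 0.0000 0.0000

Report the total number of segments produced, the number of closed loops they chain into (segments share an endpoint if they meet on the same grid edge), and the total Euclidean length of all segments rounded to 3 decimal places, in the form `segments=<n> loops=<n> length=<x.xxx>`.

cell (1,0): code 0100 → (1.621,1.000)–(2.000,0.541)
cell (1,1): code 1000 → (2.000,1.707)–(1.621,1.000)
cell (2,0): code 0110 → (2.000,0.541)–(3.000,0.733)
cell (2,1): code 1001 → (3.000,1.426)–(2.000,1.707)
cell (3,0): code 0010 → (3.000,0.733)–(3.221,1.000)
cell (3,1): code 0001 → (3.221,1.000)–(3.000,1.426)
cell (5,1): code 0100 → (5.478,2.000)–(6.000,1.680)
cell (5,2): code 1000 → (6.000,2.828)–(5.478,2.000)
cell (6,1): code 0010 → (6.000,1.680)–(6.389,2.000)
cell (6,2): code 0001 → (6.389,2.000)–(6.000,2.828)
total: 10 segments, chained into 2 closed loop(s), length Σ = 7.290825

segments=10 loops=2 length=7.291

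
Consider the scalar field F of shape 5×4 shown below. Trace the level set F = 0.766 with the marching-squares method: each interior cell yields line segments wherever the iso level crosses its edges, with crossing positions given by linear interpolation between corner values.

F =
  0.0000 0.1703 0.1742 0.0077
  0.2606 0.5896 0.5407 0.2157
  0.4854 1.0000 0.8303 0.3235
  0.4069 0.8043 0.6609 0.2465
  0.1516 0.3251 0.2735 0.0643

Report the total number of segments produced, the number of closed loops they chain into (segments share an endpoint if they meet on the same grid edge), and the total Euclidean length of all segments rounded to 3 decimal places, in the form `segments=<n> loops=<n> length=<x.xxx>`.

segments=8 loops=1 length=4.871

cell (1,0): code 0100 → (1.430,1.000)–(2.000,0.545)
cell (1,1): code 1100 → (1.778,2.000)–(1.430,1.000)
cell (1,2): code 1000 → (2.000,2.127)–(1.778,2.000)
cell (2,0): code 0110 → (2.000,0.545)–(3.000,0.904)
cell (2,1): code 1011 → (3.000,1.267)–(2.380,2.000)
cell (2,2): code 0001 → (2.380,2.000)–(2.000,2.127)
cell (3,0): code 0010 → (3.000,0.904)–(3.080,1.000)
cell (3,1): code 0001 → (3.080,1.000)–(3.000,1.267)
total: 8 segments, chained into 1 closed loop(s), length Σ = 4.870623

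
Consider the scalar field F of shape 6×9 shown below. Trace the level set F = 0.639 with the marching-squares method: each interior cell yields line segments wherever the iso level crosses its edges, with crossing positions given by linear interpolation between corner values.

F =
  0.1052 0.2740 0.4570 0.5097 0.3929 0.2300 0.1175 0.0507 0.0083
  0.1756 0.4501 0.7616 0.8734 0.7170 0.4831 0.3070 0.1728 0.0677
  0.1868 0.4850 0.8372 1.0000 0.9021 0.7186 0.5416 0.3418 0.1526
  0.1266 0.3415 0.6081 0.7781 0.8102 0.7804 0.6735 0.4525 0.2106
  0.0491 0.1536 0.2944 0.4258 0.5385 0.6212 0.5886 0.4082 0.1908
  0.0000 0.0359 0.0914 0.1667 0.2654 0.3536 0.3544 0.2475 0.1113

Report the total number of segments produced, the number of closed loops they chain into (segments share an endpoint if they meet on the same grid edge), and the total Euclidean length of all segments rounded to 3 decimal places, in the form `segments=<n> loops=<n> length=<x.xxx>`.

cell (0,1): code 0100 → (0.598,2.000)–(1.000,1.606)
cell (0,2): code 1100 → (0.356,3.000)–(0.598,2.000)
cell (0,3): code 1100 → (0.759,4.000)–(0.356,3.000)
cell (0,4): code 1000 → (1.000,4.333)–(0.759,4.000)
cell (1,1): code 0110 → (1.000,1.606)–(2.000,1.437)
cell (1,4): code 1101 → (1.662,5.000)–(1.000,4.333)
cell (1,5): code 1000 → (2.000,5.450)–(1.662,5.000)
cell (2,1): code 0010 → (2.000,1.437)–(2.865,2.000)
cell (2,2): code 0111 → (2.865,2.000)–(3.000,2.182)
cell (2,5): code 1101 → (2.738,6.000)–(2.000,5.450)
cell (2,6): code 1000 → (3.000,6.156)–(2.738,6.000)
cell (3,2): code 0010 → (3.000,2.182)–(3.395,3.000)
cell (3,3): code 0011 → (3.395,3.000)–(3.630,4.000)
cell (3,4): code 0011 → (3.630,4.000)–(3.888,5.000)
cell (3,5): code 0011 → (3.888,5.000)–(3.406,6.000)
cell (3,6): code 0001 → (3.406,6.000)–(3.000,6.156)
total: 16 segments, chained into 1 closed loop(s), length Σ = 12.595561

segments=16 loops=1 length=12.596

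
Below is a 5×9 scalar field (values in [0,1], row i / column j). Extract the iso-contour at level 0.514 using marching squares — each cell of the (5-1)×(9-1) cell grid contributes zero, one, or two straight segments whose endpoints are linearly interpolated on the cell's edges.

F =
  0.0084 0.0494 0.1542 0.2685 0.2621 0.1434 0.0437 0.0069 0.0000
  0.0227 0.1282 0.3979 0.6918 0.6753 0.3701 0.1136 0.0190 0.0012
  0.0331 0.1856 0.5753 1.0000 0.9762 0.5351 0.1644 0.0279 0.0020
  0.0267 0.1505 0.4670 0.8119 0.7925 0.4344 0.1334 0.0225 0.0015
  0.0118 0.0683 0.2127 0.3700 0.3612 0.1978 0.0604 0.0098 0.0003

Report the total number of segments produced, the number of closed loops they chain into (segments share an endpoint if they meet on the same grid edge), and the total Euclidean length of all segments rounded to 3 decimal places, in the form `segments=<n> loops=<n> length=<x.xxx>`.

cell (0,2): code 0100 → (0.580,3.000)–(1.000,2.395)
cell (0,3): code 1100 → (0.610,4.000)–(0.580,3.000)
cell (0,4): code 1000 → (1.000,4.529)–(0.610,4.000)
cell (1,1): code 0100 → (1.654,2.000)–(2.000,1.843)
cell (1,2): code 1110 → (1.000,2.395)–(1.654,2.000)
cell (1,4): code 1101 → (1.872,5.000)–(1.000,4.529)
cell (1,5): code 1000 → (2.000,5.057)–(1.872,5.000)
cell (2,1): code 0010 → (2.000,1.843)–(2.566,2.000)
cell (2,2): code 0111 → (2.566,2.000)–(3.000,2.136)
cell (2,4): code 1011 → (3.000,4.778)–(2.210,5.000)
cell (2,5): code 0001 → (2.210,5.000)–(2.000,5.057)
cell (3,2): code 0010 → (3.000,2.136)–(3.674,3.000)
cell (3,3): code 0011 → (3.674,3.000)–(3.646,4.000)
cell (3,4): code 0001 → (3.646,4.000)–(3.000,4.778)
total: 14 segments, chained into 1 closed loop(s), length Σ = 9.856965

segments=14 loops=1 length=9.857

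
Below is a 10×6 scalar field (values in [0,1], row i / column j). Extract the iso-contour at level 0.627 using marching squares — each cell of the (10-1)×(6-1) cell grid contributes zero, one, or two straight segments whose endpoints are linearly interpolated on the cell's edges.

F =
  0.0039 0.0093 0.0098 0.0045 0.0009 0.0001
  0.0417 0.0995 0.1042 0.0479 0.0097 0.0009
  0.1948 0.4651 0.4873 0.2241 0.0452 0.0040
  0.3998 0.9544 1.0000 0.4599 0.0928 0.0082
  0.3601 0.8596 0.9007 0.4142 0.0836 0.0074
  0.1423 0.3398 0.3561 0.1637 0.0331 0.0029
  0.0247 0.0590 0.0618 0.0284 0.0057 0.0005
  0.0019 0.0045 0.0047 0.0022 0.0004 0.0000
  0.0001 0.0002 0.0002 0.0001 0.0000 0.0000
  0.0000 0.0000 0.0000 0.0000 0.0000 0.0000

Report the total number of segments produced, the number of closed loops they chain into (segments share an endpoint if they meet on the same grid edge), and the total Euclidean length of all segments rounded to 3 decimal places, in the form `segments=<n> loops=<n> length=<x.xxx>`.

cell (2,0): code 0100 → (2.331,1.000)–(3.000,0.410)
cell (2,1): code 1100 → (2.272,2.000)–(2.331,1.000)
cell (2,2): code 1000 → (3.000,2.691)–(2.272,2.000)
cell (3,0): code 0110 → (3.000,0.410)–(4.000,0.534)
cell (3,2): code 1001 → (4.000,2.563)–(3.000,2.691)
cell (4,0): code 0010 → (4.000,0.534)–(4.447,1.000)
cell (4,1): code 0011 → (4.447,1.000)–(4.503,2.000)
cell (4,2): code 0001 → (4.503,2.000)–(4.000,2.563)
total: 8 segments, chained into 1 closed loop(s), length Σ = 7.314741

segments=8 loops=1 length=7.315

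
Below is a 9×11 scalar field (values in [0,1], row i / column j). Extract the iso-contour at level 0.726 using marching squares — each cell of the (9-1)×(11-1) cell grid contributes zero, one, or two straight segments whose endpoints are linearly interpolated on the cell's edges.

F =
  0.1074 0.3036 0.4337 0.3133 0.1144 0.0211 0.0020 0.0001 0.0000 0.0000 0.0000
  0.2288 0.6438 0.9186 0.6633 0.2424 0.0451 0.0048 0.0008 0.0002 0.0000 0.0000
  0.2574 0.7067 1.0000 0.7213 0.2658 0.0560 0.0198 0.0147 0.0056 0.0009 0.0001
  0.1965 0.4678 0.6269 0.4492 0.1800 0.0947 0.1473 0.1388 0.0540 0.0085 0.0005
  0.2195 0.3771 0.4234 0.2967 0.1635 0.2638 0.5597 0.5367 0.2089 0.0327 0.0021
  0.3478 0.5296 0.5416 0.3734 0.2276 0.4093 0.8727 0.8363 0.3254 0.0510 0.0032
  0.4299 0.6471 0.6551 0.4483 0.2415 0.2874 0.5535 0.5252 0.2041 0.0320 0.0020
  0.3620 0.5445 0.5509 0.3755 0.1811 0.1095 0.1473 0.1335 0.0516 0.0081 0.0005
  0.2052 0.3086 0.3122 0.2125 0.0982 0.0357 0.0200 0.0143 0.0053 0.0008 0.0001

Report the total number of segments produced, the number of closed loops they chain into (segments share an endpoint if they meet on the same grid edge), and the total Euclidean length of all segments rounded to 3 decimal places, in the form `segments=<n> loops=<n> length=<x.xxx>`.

cell (0,1): code 0100 → (0.603,2.000)–(1.000,1.299)
cell (0,2): code 1000 → (1.000,2.754)–(0.603,2.000)
cell (1,1): code 0110 → (1.000,1.299)–(2.000,1.066)
cell (1,2): code 1001 → (2.000,2.983)–(1.000,2.754)
cell (2,1): code 0010 → (2.000,1.066)–(2.734,2.000)
cell (2,2): code 0001 → (2.734,2.000)–(2.000,2.983)
cell (4,5): code 0100 → (4.531,6.000)–(5.000,5.683)
cell (4,6): code 1100 → (4.632,7.000)–(4.531,6.000)
cell (4,7): code 1000 → (5.000,7.216)–(4.632,7.000)
cell (5,5): code 0010 → (5.000,5.683)–(5.460,6.000)
cell (5,6): code 0011 → (5.460,6.000)–(5.355,7.000)
cell (5,7): code 0001 → (5.355,7.000)–(5.000,7.216)
total: 12 segments, chained into 2 closed loop(s), length Σ = 10.102397

segments=12 loops=2 length=10.102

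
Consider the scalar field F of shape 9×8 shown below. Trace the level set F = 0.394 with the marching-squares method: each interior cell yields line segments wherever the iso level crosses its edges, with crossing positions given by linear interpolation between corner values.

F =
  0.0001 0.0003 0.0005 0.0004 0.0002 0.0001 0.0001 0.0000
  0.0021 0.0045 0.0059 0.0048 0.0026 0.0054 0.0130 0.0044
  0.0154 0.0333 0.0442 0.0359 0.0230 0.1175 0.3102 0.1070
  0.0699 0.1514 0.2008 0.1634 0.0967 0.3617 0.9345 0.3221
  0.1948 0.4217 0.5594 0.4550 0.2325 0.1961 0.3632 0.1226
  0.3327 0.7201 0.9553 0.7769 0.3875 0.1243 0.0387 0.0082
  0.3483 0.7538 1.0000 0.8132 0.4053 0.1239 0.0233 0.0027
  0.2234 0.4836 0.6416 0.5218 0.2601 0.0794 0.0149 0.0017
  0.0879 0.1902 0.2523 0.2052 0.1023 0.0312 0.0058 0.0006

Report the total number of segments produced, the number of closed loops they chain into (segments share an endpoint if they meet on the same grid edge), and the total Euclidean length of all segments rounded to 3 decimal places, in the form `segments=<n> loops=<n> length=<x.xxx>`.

cell (2,5): code 0100 → (2.134,6.000)–(3.000,5.056)
cell (2,6): code 1000 → (3.000,6.883)–(2.134,6.000)
cell (3,0): code 0100 → (3.898,1.000)–(4.000,0.878)
cell (3,1): code 1100 → (3.539,2.000)–(3.898,1.000)
cell (3,2): code 1100 → (3.791,3.000)–(3.539,2.000)
cell (3,3): code 1000 → (4.000,3.274)–(3.791,3.000)
cell (3,5): code 0010 → (3.000,5.056)–(3.946,6.000)
cell (3,6): code 0001 → (3.946,6.000)–(3.000,6.883)
cell (4,0): code 0110 → (4.000,0.878)–(5.000,0.158)
cell (4,3): code 1001 → (5.000,3.983)–(4.000,3.274)
cell (5,0): code 0110 → (5.000,0.158)–(6.000,0.113)
cell (5,3): code 1101 → (5.365,4.000)–(5.000,3.983)
cell (5,4): code 1000 → (6.000,4.040)–(5.365,4.000)
cell (6,0): code 0110 → (6.000,0.113)–(7.000,0.656)
cell (6,3): code 1011 → (7.000,3.488)–(6.078,4.000)
cell (6,4): code 0001 → (6.078,4.000)–(6.000,4.040)
cell (7,0): code 0010 → (7.000,0.656)–(7.305,1.000)
cell (7,1): code 0011 → (7.305,1.000)–(7.636,2.000)
cell (7,2): code 0011 → (7.636,2.000)–(7.404,3.000)
cell (7,3): code 0001 → (7.404,3.000)–(7.000,3.488)
total: 20 segments, chained into 2 closed loop(s), length Σ = 17.659393

segments=20 loops=2 length=17.659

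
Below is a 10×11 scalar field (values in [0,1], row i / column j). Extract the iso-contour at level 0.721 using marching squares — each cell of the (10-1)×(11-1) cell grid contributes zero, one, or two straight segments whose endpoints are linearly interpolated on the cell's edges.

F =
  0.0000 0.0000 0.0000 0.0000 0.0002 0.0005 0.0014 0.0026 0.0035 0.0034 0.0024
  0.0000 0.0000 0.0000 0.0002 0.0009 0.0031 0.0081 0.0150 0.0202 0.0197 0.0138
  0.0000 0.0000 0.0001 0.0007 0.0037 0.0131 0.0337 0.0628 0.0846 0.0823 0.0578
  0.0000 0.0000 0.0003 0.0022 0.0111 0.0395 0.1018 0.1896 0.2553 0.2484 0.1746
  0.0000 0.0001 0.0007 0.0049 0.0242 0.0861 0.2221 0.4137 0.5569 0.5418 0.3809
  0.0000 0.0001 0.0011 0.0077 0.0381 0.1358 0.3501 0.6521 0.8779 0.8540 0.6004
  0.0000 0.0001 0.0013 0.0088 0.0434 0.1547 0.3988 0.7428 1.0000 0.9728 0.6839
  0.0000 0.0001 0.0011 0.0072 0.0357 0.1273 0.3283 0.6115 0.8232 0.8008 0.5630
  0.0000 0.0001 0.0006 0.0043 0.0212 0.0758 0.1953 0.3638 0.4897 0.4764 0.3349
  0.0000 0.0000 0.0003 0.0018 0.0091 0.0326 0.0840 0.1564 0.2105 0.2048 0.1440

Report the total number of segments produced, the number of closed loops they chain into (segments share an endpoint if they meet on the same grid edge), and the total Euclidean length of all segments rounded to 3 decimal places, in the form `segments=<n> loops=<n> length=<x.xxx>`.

segments=12 loops=1 length=8.936

cell (4,7): code 0100 → (4.511,8.000)–(5.000,7.305)
cell (4,8): code 1100 → (4.574,9.000)–(4.511,8.000)
cell (4,9): code 1000 → (5.000,9.524)–(4.574,9.000)
cell (5,6): code 0100 → (5.760,7.000)–(6.000,6.937)
cell (5,7): code 1110 → (5.000,7.305)–(5.760,7.000)
cell (5,9): code 1001 → (6.000,9.872)–(5.000,9.524)
cell (6,6): code 0010 → (6.000,6.937)–(6.166,7.000)
cell (6,7): code 0111 → (6.166,7.000)–(7.000,7.517)
cell (6,9): code 1001 → (7.000,9.336)–(6.000,9.872)
cell (7,7): code 0010 → (7.000,7.517)–(7.306,8.000)
cell (7,8): code 0011 → (7.306,8.000)–(7.246,9.000)
cell (7,9): code 0001 → (7.246,9.000)–(7.000,9.336)
total: 12 segments, chained into 1 closed loop(s), length Σ = 8.936310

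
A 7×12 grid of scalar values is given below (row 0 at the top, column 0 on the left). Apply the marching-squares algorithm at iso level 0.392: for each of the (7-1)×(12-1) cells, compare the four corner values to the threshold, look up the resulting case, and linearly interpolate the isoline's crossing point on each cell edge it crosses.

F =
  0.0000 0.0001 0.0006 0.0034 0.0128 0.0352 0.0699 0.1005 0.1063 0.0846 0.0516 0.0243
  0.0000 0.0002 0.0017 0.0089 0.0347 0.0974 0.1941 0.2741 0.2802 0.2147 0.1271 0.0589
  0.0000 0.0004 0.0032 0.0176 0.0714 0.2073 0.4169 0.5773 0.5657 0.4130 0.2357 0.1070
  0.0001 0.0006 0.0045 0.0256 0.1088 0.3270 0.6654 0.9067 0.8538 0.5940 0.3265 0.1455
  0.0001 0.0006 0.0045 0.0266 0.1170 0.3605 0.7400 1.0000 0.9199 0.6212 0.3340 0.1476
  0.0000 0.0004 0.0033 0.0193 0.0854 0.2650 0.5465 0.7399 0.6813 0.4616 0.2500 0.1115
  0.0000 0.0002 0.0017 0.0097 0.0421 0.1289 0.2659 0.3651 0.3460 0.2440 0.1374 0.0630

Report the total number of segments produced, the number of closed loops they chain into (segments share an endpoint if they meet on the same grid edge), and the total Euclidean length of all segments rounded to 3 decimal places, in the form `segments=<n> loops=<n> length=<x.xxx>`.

segments=16 loops=1 length=14.581

cell (1,5): code 0100 → (1.888,6.000)–(2.000,5.881)
cell (1,6): code 1100 → (1.389,7.000)–(1.888,6.000)
cell (1,7): code 1100 → (1.392,8.000)–(1.389,7.000)
cell (1,8): code 1100 → (1.894,9.000)–(1.392,8.000)
cell (1,9): code 1000 → (2.000,9.118)–(1.894,9.000)
cell (2,5): code 0110 → (2.000,5.881)–(3.000,5.192)
cell (2,9): code 1001 → (3.000,9.755)–(2.000,9.118)
cell (3,5): code 0110 → (3.000,5.192)–(4.000,5.083)
cell (3,9): code 1001 → (4.000,9.798)–(3.000,9.755)
cell (4,5): code 0110 → (4.000,5.083)–(5.000,5.451)
cell (4,9): code 1001 → (5.000,9.329)–(4.000,9.798)
cell (5,5): code 0010 → (5.000,5.451)–(5.551,6.000)
cell (5,6): code 0011 → (5.551,6.000)–(5.928,7.000)
cell (5,7): code 0011 → (5.928,7.000)–(5.863,8.000)
cell (5,8): code 0011 → (5.863,8.000)–(5.320,9.000)
cell (5,9): code 0001 → (5.320,9.000)–(5.000,9.329)
total: 16 segments, chained into 1 closed loop(s), length Σ = 14.581070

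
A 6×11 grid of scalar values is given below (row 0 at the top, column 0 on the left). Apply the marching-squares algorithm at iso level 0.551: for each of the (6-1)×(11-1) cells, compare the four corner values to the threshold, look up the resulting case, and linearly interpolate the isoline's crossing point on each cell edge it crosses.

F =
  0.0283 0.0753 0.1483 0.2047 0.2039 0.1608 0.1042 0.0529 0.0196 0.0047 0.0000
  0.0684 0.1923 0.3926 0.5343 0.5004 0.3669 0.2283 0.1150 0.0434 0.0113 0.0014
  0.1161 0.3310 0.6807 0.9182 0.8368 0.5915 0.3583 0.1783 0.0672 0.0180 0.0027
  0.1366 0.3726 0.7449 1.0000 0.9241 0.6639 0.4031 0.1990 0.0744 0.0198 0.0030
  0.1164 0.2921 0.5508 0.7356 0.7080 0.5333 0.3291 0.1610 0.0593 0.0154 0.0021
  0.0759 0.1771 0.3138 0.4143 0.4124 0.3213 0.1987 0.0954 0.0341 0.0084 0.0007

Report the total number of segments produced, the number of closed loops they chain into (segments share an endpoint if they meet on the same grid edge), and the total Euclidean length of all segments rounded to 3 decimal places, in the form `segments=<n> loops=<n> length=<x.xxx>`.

segments=14 loops=1 length=11.669

cell (1,1): code 0100 → (1.550,2.000)–(2.000,1.629)
cell (1,2): code 1100 → (1.044,3.000)–(1.550,2.000)
cell (1,3): code 1100 → (1.150,4.000)–(1.044,3.000)
cell (1,4): code 1100 → (1.820,5.000)–(1.150,4.000)
cell (1,5): code 1000 → (2.000,5.174)–(1.820,5.000)
cell (2,1): code 0110 → (2.000,1.629)–(3.000,1.479)
cell (2,5): code 1001 → (3.000,5.433)–(2.000,5.174)
cell (3,1): code 0010 → (3.000,1.479)–(3.999,2.000)
cell (3,2): code 0111 → (3.999,2.000)–(4.000,2.001)
cell (3,4): code 1011 → (4.000,4.899)–(3.864,5.000)
cell (3,5): code 0001 → (3.864,5.000)–(3.000,5.433)
cell (4,2): code 0010 → (4.000,2.001)–(4.575,3.000)
cell (4,3): code 0011 → (4.575,3.000)–(4.531,4.000)
cell (4,4): code 0001 → (4.531,4.000)–(4.000,4.899)
total: 14 segments, chained into 1 closed loop(s), length Σ = 11.669034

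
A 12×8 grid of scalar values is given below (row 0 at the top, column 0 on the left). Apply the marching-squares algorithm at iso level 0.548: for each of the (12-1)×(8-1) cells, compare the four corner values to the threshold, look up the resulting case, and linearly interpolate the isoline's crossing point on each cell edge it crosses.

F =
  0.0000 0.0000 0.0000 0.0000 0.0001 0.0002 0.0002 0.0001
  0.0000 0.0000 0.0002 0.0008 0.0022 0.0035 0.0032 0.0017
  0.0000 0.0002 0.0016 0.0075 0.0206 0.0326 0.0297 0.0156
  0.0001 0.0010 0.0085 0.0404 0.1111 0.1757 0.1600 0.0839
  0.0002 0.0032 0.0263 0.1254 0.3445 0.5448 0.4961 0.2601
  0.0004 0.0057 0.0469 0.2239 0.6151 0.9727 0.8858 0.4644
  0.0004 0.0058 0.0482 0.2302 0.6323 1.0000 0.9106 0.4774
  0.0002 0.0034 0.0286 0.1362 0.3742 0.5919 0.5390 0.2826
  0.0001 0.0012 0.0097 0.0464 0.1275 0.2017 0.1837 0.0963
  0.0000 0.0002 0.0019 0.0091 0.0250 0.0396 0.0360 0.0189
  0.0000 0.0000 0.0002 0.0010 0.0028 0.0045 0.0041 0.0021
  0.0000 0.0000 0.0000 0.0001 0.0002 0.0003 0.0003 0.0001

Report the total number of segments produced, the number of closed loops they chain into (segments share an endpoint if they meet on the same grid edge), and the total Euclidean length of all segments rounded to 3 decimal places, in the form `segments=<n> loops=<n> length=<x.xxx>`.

segments=12 loops=1 length=9.696

cell (4,3): code 0100 → (4.752,4.000)–(5.000,3.828)
cell (4,4): code 1100 → (4.007,5.000)–(4.752,4.000)
cell (4,5): code 1100 → (4.133,6.000)–(4.007,5.000)
cell (4,6): code 1000 → (5.000,6.802)–(4.133,6.000)
cell (5,3): code 0110 → (5.000,3.828)–(6.000,3.790)
cell (5,6): code 1001 → (6.000,6.837)–(5.000,6.802)
cell (6,3): code 0010 → (6.000,3.790)–(6.327,4.000)
cell (6,4): code 0111 → (6.327,4.000)–(7.000,4.798)
cell (6,5): code 1011 → (7.000,5.830)–(6.976,6.000)
cell (6,6): code 0001 → (6.976,6.000)–(6.000,6.837)
cell (7,4): code 0010 → (7.000,4.798)–(7.113,5.000)
cell (7,5): code 0001 → (7.113,5.000)–(7.000,5.830)
total: 12 segments, chained into 1 closed loop(s), length Σ = 9.696482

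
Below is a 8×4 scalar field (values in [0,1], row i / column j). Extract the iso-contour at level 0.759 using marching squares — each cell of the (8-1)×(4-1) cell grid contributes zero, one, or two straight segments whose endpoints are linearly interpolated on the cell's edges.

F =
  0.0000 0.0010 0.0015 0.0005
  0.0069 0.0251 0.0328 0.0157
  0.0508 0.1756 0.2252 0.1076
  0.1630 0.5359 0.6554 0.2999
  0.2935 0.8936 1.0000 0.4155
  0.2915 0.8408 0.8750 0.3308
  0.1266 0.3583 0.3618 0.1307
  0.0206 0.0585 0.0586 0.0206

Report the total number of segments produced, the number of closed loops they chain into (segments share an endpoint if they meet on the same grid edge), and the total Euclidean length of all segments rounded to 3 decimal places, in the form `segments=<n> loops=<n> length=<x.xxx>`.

segments=8 loops=1 length=5.861

cell (3,0): code 0100 → (3.624,1.000)–(4.000,0.776)
cell (3,1): code 1100 → (3.301,2.000)–(3.624,1.000)
cell (3,2): code 1000 → (4.000,2.412)–(3.301,2.000)
cell (4,0): code 0110 → (4.000,0.776)–(5.000,0.851)
cell (4,2): code 1001 → (5.000,2.213)–(4.000,2.412)
cell (5,0): code 0010 → (5.000,0.851)–(5.170,1.000)
cell (5,1): code 0011 → (5.170,1.000)–(5.226,2.000)
cell (5,2): code 0001 → (5.226,2.000)–(5.000,2.213)
total: 8 segments, chained into 1 closed loop(s), length Σ = 5.861228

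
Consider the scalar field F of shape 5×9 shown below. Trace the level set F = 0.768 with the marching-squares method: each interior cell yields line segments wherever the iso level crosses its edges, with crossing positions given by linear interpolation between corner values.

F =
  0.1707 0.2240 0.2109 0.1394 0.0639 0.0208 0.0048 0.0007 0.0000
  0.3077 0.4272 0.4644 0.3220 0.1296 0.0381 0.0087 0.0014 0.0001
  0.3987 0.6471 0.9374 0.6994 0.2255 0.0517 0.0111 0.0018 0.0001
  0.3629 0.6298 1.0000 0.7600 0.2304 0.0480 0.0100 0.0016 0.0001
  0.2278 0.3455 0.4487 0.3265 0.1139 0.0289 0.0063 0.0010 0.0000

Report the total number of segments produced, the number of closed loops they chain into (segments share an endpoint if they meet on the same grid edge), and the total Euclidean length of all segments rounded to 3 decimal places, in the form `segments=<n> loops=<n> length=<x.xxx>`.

cell (1,1): code 0100 → (1.642,2.000)–(2.000,1.416)
cell (1,2): code 1000 → (2.000,2.712)–(1.642,2.000)
cell (2,1): code 0110 → (2.000,1.416)–(3.000,1.373)
cell (2,2): code 1001 → (3.000,2.967)–(2.000,2.712)
cell (3,1): code 0010 → (3.000,1.373)–(3.421,2.000)
cell (3,2): code 0001 → (3.421,2.000)–(3.000,2.967)
total: 6 segments, chained into 1 closed loop(s), length Σ = 5.323534

segments=6 loops=1 length=5.324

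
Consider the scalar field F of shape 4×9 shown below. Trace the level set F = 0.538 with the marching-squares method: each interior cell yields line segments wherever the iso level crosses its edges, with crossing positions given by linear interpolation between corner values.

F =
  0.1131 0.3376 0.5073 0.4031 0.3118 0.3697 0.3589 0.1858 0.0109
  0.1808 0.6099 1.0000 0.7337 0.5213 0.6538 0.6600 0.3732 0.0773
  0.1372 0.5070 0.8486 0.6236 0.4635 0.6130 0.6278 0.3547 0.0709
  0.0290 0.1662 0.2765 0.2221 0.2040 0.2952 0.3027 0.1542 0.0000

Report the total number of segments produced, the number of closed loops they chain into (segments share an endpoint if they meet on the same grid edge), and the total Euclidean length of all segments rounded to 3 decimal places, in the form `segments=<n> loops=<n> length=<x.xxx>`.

cell (0,0): code 0100 → (0.736,1.000)–(1.000,0.832)
cell (0,1): code 1100 → (0.062,2.000)–(0.736,1.000)
cell (0,2): code 1100 → (0.408,3.000)–(0.062,2.000)
cell (0,3): code 1000 → (1.000,3.921)–(0.408,3.000)
cell (0,4): code 0100 → (0.592,5.000)–(1.000,4.126)
cell (0,5): code 1100 → (0.595,6.000)–(0.592,5.000)
cell (0,6): code 1000 → (1.000,6.425)–(0.595,6.000)
cell (1,0): code 0010 → (1.000,0.832)–(1.699,1.000)
cell (1,1): code 0111 → (1.699,1.000)–(2.000,1.091)
cell (1,3): code 1001 → (2.000,3.535)–(1.000,3.921)
cell (1,4): code 0110 → (1.000,4.126)–(2.000,4.498)
cell (1,6): code 1001 → (2.000,6.329)–(1.000,6.425)
cell (2,1): code 0010 → (2.000,1.091)–(2.543,2.000)
cell (2,2): code 0011 → (2.543,2.000)–(2.213,3.000)
cell (2,3): code 0001 → (2.213,3.000)–(2.000,3.535)
cell (2,4): code 0010 → (2.000,4.498)–(2.236,5.000)
cell (2,5): code 0011 → (2.236,5.000)–(2.276,6.000)
cell (2,6): code 0001 → (2.276,6.000)–(2.000,6.329)
total: 18 segments, chained into 2 closed loop(s), length Σ = 15.072773

segments=18 loops=2 length=15.073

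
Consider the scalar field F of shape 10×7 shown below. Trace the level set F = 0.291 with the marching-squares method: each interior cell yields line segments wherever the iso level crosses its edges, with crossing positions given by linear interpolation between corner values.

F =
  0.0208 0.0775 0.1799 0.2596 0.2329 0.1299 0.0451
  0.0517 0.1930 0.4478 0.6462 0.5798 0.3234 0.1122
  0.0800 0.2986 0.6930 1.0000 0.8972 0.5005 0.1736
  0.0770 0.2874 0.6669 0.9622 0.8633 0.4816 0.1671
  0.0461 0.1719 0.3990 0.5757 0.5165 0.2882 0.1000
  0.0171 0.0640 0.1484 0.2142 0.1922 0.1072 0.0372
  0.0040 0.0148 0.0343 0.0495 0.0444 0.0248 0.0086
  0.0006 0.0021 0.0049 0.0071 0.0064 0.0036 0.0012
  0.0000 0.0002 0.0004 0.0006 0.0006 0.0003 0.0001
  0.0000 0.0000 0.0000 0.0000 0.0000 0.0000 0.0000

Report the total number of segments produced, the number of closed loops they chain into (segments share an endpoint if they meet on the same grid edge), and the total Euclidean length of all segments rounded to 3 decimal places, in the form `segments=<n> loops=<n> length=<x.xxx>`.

segments=18 loops=1 length=14.750

cell (0,1): code 0100 → (0.415,2.000)–(1.000,1.385)
cell (0,2): code 1100 → (0.081,3.000)–(0.415,2.000)
cell (0,3): code 1100 → (0.167,4.000)–(0.081,3.000)
cell (0,4): code 1100 → (0.833,5.000)–(0.167,4.000)
cell (0,5): code 1000 → (1.000,5.153)–(0.833,5.000)
cell (1,0): code 0100 → (1.928,1.000)–(2.000,0.965)
cell (1,1): code 1110 → (1.000,1.385)–(1.928,1.000)
cell (1,5): code 1001 → (2.000,5.641)–(1.000,5.153)
cell (2,0): code 0010 → (2.000,0.965)–(2.679,1.000)
cell (2,1): code 0111 → (2.679,1.000)–(3.000,1.009)
cell (2,5): code 1001 → (3.000,5.606)–(2.000,5.641)
cell (3,1): code 0110 → (3.000,1.009)–(4.000,1.524)
cell (3,4): code 1011 → (4.000,4.988)–(3.986,5.000)
cell (3,5): code 0001 → (3.986,5.000)–(3.000,5.606)
cell (4,1): code 0010 → (4.000,1.524)–(4.431,2.000)
cell (4,2): code 0011 → (4.431,2.000)–(4.788,3.000)
cell (4,3): code 0011 → (4.788,3.000)–(4.695,4.000)
cell (4,4): code 0001 → (4.695,4.000)–(4.000,4.988)
total: 18 segments, chained into 1 closed loop(s), length Σ = 14.750183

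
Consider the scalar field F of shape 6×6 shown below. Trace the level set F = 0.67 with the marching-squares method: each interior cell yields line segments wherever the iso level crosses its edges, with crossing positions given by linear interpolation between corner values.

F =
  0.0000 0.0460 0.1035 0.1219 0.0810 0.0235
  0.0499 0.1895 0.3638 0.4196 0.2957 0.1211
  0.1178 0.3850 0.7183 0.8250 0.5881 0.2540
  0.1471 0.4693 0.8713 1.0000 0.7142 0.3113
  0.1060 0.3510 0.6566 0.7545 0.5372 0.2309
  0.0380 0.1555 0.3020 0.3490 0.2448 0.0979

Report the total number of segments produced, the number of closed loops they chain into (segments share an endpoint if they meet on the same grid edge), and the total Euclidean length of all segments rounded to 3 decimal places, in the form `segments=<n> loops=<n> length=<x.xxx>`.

segments=12 loops=1 length=7.934

cell (1,1): code 0100 → (1.864,2.000)–(2.000,1.855)
cell (1,2): code 1100 → (1.618,3.000)–(1.864,2.000)
cell (1,3): code 1000 → (2.000,3.654)–(1.618,3.000)
cell (2,1): code 0110 → (2.000,1.855)–(3.000,1.499)
cell (2,3): code 1101 → (2.649,4.000)–(2.000,3.654)
cell (2,4): code 1000 → (3.000,4.110)–(2.649,4.000)
cell (3,1): code 0010 → (3.000,1.499)–(3.938,2.000)
cell (3,2): code 0111 → (3.938,2.000)–(4.000,2.137)
cell (3,3): code 1011 → (4.000,3.389)–(3.250,4.000)
cell (3,4): code 0001 → (3.250,4.000)–(3.000,4.110)
cell (4,2): code 0010 → (4.000,2.137)–(4.208,3.000)
cell (4,3): code 0001 → (4.208,3.000)–(4.000,3.389)
total: 12 segments, chained into 1 closed loop(s), length Σ = 7.933917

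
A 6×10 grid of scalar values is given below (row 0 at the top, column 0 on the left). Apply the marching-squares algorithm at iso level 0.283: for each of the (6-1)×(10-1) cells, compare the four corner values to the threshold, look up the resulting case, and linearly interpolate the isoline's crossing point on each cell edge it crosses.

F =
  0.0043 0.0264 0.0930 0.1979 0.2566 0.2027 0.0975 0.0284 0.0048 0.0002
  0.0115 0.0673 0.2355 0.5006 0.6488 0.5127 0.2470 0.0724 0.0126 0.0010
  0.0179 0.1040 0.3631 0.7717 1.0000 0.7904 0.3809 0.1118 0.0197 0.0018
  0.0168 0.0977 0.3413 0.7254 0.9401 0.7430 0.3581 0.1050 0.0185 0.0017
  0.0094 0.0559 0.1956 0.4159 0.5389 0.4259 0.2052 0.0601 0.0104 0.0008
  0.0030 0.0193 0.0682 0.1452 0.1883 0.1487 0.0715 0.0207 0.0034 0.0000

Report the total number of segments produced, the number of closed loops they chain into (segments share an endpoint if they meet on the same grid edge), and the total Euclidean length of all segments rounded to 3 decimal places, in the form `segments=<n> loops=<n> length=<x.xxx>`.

cell (0,2): code 0100 → (0.281,3.000)–(1.000,2.179)
cell (0,3): code 1100 → (0.067,4.000)–(0.281,3.000)
cell (0,4): code 1100 → (0.259,5.000)–(0.067,4.000)
cell (0,5): code 1000 → (1.000,5.865)–(0.259,5.000)
cell (1,1): code 0100 → (1.372,2.000)–(2.000,1.691)
cell (1,2): code 1110 → (1.000,2.179)–(1.372,2.000)
cell (1,5): code 1101 → (1.269,6.000)–(1.000,5.865)
cell (1,6): code 1000 → (2.000,6.364)–(1.269,6.000)
cell (2,1): code 0110 → (2.000,1.691)–(3.000,1.761)
cell (2,6): code 1001 → (3.000,6.297)–(2.000,6.364)
cell (3,1): code 0010 → (3.000,1.761)–(3.400,2.000)
cell (3,2): code 0111 → (3.400,2.000)–(4.000,2.397)
cell (3,5): code 1011 → (4.000,5.647)–(3.491,6.000)
cell (3,6): code 0001 → (3.491,6.000)–(3.000,6.297)
cell (4,2): code 0010 → (4.000,2.397)–(4.491,3.000)
cell (4,3): code 0011 → (4.491,3.000)–(4.730,4.000)
cell (4,4): code 0011 → (4.730,4.000)–(4.516,5.000)
cell (4,5): code 0001 → (4.516,5.000)–(4.000,5.647)
total: 18 segments, chained into 1 closed loop(s), length Σ = 14.540393

segments=18 loops=1 length=14.540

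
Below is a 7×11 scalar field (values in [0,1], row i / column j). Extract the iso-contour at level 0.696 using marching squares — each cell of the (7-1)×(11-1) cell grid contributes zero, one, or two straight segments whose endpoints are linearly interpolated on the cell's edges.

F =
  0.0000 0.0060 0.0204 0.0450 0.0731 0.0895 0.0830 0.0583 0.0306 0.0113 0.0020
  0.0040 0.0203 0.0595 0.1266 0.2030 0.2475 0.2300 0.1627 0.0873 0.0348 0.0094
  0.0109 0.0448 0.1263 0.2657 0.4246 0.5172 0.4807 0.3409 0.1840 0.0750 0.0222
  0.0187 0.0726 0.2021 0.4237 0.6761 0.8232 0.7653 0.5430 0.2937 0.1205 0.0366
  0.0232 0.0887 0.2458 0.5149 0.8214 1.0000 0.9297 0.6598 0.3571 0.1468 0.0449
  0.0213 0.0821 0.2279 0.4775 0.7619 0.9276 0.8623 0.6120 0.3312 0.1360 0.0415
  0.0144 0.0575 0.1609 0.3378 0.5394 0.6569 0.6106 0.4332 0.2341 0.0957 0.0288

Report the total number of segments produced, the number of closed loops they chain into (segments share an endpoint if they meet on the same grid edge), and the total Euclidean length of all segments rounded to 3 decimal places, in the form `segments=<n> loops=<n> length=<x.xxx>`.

cell (2,4): code 0100 → (2.584,5.000)–(3.000,4.135)
cell (2,5): code 1100 → (2.757,6.000)–(2.584,5.000)
cell (2,6): code 1000 → (3.000,6.312)–(2.757,6.000)
cell (3,3): code 0100 → (3.137,4.000)–(4.000,3.591)
cell (3,4): code 1110 → (3.000,4.135)–(3.137,4.000)
cell (3,6): code 1001 → (4.000,6.866)–(3.000,6.312)
cell (4,3): code 0110 → (4.000,3.591)–(5.000,3.768)
cell (4,6): code 1001 → (5.000,6.664)–(4.000,6.866)
cell (5,3): code 0010 → (5.000,3.768)–(5.296,4.000)
cell (5,4): code 0011 → (5.296,4.000)–(5.856,5.000)
cell (5,5): code 0011 → (5.856,5.000)–(5.661,6.000)
cell (5,6): code 0001 → (5.661,6.000)–(5.000,6.664)
total: 12 segments, chained into 1 closed loop(s), length Σ = 10.174001

segments=12 loops=1 length=10.174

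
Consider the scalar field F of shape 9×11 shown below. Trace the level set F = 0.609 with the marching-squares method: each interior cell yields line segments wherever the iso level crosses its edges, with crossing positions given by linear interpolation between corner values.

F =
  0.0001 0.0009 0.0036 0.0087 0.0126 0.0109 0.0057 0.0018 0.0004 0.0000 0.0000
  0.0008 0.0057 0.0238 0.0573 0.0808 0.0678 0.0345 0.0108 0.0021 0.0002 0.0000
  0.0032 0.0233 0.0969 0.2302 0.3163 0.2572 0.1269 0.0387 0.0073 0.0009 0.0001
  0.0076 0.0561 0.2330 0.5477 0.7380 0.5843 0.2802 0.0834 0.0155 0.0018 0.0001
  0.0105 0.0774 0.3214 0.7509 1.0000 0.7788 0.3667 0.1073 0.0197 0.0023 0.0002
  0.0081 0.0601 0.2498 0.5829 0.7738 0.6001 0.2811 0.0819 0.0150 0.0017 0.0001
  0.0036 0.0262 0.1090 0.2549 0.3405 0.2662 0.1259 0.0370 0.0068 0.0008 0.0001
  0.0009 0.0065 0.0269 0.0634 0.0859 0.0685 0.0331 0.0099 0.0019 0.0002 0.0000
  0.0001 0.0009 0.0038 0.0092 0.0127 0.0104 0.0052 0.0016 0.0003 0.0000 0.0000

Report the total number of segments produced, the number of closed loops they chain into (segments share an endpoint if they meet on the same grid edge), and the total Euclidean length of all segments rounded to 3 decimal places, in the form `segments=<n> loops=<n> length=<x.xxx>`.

segments=12 loops=1 length=8.208

cell (2,3): code 0100 → (2.694,4.000)–(3.000,3.322)
cell (2,4): code 1000 → (3.000,4.839)–(2.694,4.000)
cell (3,2): code 0100 → (3.302,3.000)–(4.000,2.670)
cell (3,3): code 1110 → (3.000,3.322)–(3.302,3.000)
cell (3,4): code 1101 → (3.127,5.000)–(3.000,4.839)
cell (3,5): code 1000 → (4.000,5.412)–(3.127,5.000)
cell (4,2): code 0010 → (4.000,2.670)–(4.845,3.000)
cell (4,3): code 0111 → (4.845,3.000)–(5.000,3.137)
cell (4,4): code 1011 → (5.000,4.949)–(4.950,5.000)
cell (4,5): code 0001 → (4.950,5.000)–(4.000,5.412)
cell (5,3): code 0010 → (5.000,3.137)–(5.380,4.000)
cell (5,4): code 0001 → (5.380,4.000)–(5.000,4.949)
total: 12 segments, chained into 1 closed loop(s), length Σ = 8.207613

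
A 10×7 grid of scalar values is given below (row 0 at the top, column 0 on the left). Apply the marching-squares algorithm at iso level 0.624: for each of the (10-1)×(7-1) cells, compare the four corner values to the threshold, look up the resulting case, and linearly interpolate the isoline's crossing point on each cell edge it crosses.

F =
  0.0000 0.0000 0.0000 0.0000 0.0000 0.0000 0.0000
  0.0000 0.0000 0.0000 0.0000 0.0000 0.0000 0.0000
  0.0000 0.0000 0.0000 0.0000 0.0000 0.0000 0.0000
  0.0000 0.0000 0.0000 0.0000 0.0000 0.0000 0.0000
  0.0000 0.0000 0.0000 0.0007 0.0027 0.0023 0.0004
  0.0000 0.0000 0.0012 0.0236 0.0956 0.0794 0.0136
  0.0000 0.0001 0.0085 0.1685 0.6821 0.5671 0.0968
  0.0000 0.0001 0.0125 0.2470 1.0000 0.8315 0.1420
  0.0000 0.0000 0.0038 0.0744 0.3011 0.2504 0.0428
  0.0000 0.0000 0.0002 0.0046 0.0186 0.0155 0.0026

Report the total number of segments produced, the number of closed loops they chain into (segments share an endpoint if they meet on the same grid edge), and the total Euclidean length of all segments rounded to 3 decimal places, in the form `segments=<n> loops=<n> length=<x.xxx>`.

cell (5,3): code 0100 → (5.901,4.000)–(6.000,3.887)
cell (5,4): code 1000 → (6.000,4.505)–(5.901,4.000)
cell (6,3): code 0110 → (6.000,3.887)–(7.000,3.501)
cell (6,4): code 1101 → (6.215,5.000)–(6.000,4.505)
cell (6,5): code 1000 → (7.000,5.301)–(6.215,5.000)
cell (7,3): code 0010 → (7.000,3.501)–(7.538,4.000)
cell (7,4): code 0011 → (7.538,4.000)–(7.357,5.000)
cell (7,5): code 0001 → (7.357,5.000)–(7.000,5.301)
total: 8 segments, chained into 1 closed loop(s), length Σ = 5.334493

segments=8 loops=1 length=5.334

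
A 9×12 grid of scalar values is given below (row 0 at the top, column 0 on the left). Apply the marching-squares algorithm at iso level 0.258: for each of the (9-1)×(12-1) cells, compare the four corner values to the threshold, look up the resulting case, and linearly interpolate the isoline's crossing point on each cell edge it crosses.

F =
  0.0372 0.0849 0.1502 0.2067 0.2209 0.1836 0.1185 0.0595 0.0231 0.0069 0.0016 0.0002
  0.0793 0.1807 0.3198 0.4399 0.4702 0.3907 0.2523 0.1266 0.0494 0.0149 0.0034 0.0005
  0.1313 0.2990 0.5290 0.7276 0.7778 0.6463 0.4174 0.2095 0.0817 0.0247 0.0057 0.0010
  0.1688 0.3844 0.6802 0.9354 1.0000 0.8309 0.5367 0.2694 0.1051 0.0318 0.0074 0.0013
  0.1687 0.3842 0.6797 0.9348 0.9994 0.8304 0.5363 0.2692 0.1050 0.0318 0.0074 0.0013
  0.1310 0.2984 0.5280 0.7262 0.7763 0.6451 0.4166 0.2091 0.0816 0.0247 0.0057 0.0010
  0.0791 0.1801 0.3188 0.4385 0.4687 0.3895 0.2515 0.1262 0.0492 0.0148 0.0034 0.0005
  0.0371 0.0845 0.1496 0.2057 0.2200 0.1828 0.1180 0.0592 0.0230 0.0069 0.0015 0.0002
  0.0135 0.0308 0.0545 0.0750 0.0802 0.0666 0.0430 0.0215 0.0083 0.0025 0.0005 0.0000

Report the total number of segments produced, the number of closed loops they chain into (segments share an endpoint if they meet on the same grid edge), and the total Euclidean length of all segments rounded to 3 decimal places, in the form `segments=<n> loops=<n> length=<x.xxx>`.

cell (0,1): code 0100 → (0.636,2.000)–(1.000,1.556)
cell (0,2): code 1100 → (0.220,3.000)–(0.636,2.000)
cell (0,3): code 1100 → (0.149,4.000)–(0.220,3.000)
cell (0,4): code 1100 → (0.359,5.000)–(0.149,4.000)
cell (0,5): code 1000 → (1.000,5.959)–(0.359,5.000)
cell (1,0): code 0100 → (1.653,1.000)–(2.000,0.756)
cell (1,1): code 1110 → (1.000,1.556)–(1.653,1.000)
cell (1,5): code 1101 → (1.035,6.000)–(1.000,5.959)
cell (1,6): code 1000 → (2.000,6.767)–(1.035,6.000)
cell (2,0): code 0110 → (2.000,0.756)–(3.000,0.414)
cell (2,6): code 1101 → (2.810,7.000)–(2.000,6.767)
cell (2,7): code 1000 → (3.000,7.069)–(2.810,7.000)
cell (3,0): code 0110 → (3.000,0.414)–(4.000,0.414)
cell (3,7): code 1001 → (4.000,7.068)–(3.000,7.069)
cell (4,0): code 0110 → (4.000,0.414)–(5.000,0.759)
cell (4,6): code 1011 → (5.000,6.764)–(4.186,7.000)
cell (4,7): code 0001 → (4.186,7.000)–(4.000,7.068)
cell (5,0): code 0010 → (5.000,0.759)–(5.342,1.000)
cell (5,1): code 0111 → (5.342,1.000)–(6.000,1.562)
cell (5,5): code 1011 → (6.000,5.953)–(5.961,6.000)
cell (5,6): code 0001 → (5.961,6.000)–(5.000,6.764)
cell (6,1): code 0010 → (6.000,1.562)–(6.359,2.000)
cell (6,2): code 0011 → (6.359,2.000)–(6.775,3.000)
cell (6,3): code 0011 → (6.775,3.000)–(6.847,4.000)
cell (6,4): code 0011 → (6.847,4.000)–(6.636,5.000)
cell (6,5): code 0001 → (6.636,5.000)–(6.000,5.953)
total: 26 segments, chained into 1 closed loop(s), length Σ = 21.001732

segments=26 loops=1 length=21.002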